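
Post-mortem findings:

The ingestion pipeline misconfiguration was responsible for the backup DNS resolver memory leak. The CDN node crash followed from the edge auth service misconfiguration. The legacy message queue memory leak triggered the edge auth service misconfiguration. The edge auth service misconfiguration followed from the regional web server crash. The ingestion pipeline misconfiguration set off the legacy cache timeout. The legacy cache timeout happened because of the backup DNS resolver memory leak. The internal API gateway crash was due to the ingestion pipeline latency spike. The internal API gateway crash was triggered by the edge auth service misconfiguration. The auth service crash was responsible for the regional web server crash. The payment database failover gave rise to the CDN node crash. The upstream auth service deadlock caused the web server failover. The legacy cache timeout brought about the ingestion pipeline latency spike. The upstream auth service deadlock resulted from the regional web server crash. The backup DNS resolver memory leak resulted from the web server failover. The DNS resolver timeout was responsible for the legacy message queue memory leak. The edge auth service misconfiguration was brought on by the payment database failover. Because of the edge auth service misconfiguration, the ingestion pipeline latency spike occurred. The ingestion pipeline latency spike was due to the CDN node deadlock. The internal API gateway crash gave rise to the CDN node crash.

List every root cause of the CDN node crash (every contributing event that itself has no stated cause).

Tracing upstream from the CDN node crash: the CDN node crash ← the edge auth service misconfiguration ← the regional web server crash ← the auth service crash.
A separate upstream branch: the CDN node crash ← the internal API gateway crash ← the ingestion pipeline latency spike ← the CDN node deadlock.
A separate upstream branch: the CDN node crash ← the edge auth service misconfiguration ← the legacy message queue memory leak ← the DNS resolver timeout.
A separate upstream branch: the CDN node crash ← the internal API gateway crash ← the ingestion pipeline latency spike ← the legacy cache timeout ← the ingestion pipeline misconfiguration.
A separate upstream branch: the CDN node crash ← the payment database failover.
Each of those chain origins has no stated cause.

the CDN node deadlock, the DNS resolver timeout, the auth service crash, the ingestion pipeline misconfiguration, the payment database failover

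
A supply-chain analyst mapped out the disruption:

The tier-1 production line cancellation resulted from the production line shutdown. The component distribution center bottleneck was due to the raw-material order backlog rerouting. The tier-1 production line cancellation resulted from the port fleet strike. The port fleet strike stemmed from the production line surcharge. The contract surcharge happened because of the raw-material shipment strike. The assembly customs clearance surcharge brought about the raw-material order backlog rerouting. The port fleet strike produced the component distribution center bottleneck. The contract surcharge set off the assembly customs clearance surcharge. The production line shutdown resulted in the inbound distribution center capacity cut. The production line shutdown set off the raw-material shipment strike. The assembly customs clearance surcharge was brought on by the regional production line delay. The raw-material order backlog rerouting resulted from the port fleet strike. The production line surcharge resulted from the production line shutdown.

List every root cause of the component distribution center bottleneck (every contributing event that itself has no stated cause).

the production line shutdown, the regional production line delay

Tracing upstream from the component distribution center bottleneck: the component distribution center bottleneck ← the raw-material order backlog rerouting ← the assembly customs clearance surcharge ← the regional production line delay.
A separate upstream branch: the component distribution center bottleneck ← the port fleet strike ← the production line surcharge ← the production line shutdown.
Each of those chain origins has no stated cause.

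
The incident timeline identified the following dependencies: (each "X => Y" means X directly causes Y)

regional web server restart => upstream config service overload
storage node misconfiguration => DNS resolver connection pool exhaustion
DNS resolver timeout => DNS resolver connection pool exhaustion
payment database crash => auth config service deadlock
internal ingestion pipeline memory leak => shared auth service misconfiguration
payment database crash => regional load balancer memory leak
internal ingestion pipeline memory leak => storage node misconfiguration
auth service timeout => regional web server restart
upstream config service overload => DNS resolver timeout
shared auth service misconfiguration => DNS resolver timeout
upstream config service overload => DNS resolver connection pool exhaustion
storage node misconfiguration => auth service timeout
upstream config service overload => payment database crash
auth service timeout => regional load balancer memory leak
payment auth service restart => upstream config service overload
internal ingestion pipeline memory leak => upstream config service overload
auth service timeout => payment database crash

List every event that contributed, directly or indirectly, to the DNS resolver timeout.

Immediate causes of the DNS resolver timeout: the shared auth service misconfiguration, the upstream config service overload.
Further upstream: the internal ingestion pipeline memory leak, the storage node misconfiguration, the auth service timeout, the regional web server restart, the payment auth service restart.

the auth service timeout, the internal ingestion pipeline memory leak, the payment auth service restart, the regional web server restart, the shared auth service misconfiguration, the storage node misconfiguration, the upstream config service overload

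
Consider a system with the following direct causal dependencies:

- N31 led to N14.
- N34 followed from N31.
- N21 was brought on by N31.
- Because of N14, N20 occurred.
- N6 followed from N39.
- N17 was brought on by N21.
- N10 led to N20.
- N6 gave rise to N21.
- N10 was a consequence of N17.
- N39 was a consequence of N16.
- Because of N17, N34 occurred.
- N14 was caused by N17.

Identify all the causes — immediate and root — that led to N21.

Immediate causes of N21: N6, N31.
Further upstream: N16, N39.

N16, N31, N39, N6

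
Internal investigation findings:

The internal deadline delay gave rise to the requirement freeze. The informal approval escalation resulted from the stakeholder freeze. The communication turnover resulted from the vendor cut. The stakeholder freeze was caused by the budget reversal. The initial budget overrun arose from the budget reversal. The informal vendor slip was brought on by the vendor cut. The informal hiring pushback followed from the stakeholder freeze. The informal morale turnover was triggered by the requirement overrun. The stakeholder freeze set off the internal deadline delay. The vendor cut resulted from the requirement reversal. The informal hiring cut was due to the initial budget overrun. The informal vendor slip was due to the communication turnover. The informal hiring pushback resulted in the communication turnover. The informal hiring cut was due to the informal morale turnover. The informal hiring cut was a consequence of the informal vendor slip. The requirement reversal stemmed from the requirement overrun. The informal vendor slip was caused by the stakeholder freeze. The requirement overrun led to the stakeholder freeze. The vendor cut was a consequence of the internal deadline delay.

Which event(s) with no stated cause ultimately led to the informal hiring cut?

the budget reversal, the requirement overrun

Tracing upstream from the informal hiring cut: the informal hiring cut ← the initial budget overrun ← the budget reversal.
A separate upstream branch: the informal hiring cut ← the informal morale turnover ← the requirement overrun.
Each of those chain origins has no stated cause.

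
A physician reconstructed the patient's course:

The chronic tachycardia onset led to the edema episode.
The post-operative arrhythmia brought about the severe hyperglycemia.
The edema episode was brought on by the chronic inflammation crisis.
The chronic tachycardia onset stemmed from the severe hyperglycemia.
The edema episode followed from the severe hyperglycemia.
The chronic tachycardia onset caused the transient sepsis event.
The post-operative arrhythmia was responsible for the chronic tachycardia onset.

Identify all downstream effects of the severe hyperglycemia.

the chronic tachycardia onset, the edema episode, the transient sepsis event

Direct effects: the chronic tachycardia onset, the edema episode.
2 steps out: the transient sepsis event.
Not reachable from it: the post-operative arrhythmia, the chronic inflammation crisis.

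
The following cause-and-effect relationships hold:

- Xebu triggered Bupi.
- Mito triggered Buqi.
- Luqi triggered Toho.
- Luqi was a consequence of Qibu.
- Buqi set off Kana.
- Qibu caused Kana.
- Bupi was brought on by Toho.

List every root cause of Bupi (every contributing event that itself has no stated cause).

Tracing upstream from Bupi: Bupi ← Toho ← Luqi ← Qibu.
A separate upstream branch: Bupi ← Xebu.
Each of those chain origins has no stated cause.

Qibu, Xebu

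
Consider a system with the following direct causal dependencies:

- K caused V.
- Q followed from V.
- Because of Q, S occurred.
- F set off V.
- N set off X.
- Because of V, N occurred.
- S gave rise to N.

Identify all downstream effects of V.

Direct effects: Q, N.
2 steps out: S, X.
Not reachable from it: K, F.

N, Q, S, X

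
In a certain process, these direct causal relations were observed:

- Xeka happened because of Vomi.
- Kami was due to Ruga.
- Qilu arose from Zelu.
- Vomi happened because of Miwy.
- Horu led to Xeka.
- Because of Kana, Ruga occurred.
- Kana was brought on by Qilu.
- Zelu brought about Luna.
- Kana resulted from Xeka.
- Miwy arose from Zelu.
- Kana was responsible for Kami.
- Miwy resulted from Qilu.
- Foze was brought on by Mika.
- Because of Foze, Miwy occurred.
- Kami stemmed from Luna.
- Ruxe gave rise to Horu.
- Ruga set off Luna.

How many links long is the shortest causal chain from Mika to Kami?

Shortest chain: Mika → Foze → Miwy → Vomi → Xeka → Kana → Kami.

6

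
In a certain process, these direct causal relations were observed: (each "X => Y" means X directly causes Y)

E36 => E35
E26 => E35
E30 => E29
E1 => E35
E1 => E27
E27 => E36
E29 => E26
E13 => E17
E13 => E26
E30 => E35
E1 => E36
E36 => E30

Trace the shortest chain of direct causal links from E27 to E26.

E27 → E36
E36 → E30
E30 → E29
E29 → E26
Length: 4 steps.

E27 → E36 → E30 → E29 → E26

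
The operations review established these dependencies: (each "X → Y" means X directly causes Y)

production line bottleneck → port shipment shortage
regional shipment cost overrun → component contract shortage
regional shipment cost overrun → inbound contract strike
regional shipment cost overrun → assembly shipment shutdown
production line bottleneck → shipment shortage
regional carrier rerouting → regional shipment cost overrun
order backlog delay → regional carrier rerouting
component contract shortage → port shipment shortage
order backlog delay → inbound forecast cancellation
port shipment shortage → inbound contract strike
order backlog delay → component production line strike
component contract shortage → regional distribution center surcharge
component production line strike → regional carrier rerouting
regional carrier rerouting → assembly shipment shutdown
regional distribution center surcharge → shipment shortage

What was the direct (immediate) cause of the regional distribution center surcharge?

Upstream contributors include the order backlog delay, the component production line strike, the regional carrier rerouting, the regional shipment cost overrun, but only the component contract shortage feeds directly into the regional distribution center surcharge.

the component contract shortage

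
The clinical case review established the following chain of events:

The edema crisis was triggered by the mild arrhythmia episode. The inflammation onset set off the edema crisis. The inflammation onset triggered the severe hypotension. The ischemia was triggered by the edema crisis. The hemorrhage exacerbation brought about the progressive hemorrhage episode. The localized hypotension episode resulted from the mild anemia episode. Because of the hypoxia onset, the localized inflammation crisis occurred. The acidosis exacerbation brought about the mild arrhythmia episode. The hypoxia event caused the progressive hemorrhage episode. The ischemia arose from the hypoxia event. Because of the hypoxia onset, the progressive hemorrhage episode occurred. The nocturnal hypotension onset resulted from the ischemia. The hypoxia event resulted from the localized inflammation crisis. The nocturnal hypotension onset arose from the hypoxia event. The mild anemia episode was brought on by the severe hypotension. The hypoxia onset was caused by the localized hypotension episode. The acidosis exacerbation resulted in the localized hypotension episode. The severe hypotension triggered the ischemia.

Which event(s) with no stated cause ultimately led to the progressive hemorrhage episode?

the acidosis exacerbation, the hemorrhage exacerbation, the inflammation onset

Tracing upstream from the progressive hemorrhage episode: the progressive hemorrhage episode ← the hypoxia onset ← the localized hypotension episode ← the acidosis exacerbation.
A separate upstream branch: the progressive hemorrhage episode ← the hypoxia onset ← the localized hypotension episode ← the mild anemia episode ← the severe hypotension ← the inflammation onset.
A separate upstream branch: the progressive hemorrhage episode ← the hemorrhage exacerbation.
Each of those chain origins has no stated cause.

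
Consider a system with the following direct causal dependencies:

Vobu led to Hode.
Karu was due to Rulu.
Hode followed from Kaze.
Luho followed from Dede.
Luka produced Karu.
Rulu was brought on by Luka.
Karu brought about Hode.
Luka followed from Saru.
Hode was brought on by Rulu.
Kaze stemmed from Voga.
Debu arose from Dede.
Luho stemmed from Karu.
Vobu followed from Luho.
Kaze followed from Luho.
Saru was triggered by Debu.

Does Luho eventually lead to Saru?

Luho leads to Vobu, Kaze, Hode; Saru is not among them.

No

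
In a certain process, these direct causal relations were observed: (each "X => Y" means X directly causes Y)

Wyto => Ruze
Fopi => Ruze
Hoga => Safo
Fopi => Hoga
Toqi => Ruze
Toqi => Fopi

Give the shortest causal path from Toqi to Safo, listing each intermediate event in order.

Toqi → Fopi
Fopi → Hoga
Hoga → Safo
Length: 3 steps.

Toqi → Fopi → Hoga → Safo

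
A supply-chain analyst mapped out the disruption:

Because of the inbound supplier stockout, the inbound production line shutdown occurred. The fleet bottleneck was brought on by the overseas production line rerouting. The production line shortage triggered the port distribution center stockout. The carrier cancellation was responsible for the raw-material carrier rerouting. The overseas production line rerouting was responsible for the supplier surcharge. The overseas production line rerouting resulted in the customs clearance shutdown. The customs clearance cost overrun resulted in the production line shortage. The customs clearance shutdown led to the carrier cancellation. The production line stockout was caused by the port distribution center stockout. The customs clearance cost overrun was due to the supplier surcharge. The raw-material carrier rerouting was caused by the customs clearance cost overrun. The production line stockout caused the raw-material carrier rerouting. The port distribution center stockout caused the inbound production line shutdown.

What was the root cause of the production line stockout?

the overseas production line rerouting

Tracing upstream from the production line stockout: the production line stockout ← the port distribution center stockout ← the production line shortage ← the customs clearance cost overrun ← the supplier surcharge ← the overseas production line rerouting.
The overseas production line rerouting has no stated cause, so it is the root.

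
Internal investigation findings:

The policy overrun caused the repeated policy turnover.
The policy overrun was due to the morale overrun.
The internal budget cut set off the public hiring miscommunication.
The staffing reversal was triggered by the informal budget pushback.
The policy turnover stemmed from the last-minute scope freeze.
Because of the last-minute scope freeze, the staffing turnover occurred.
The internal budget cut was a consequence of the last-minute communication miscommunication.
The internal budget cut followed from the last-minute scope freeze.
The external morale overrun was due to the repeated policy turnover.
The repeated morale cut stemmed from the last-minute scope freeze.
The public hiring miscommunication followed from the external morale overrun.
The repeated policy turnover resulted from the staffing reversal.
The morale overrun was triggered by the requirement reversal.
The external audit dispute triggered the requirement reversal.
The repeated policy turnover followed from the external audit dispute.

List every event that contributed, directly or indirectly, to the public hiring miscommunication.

Immediate causes of the public hiring miscommunication: the external morale overrun, the internal budget cut.
Further upstream: the last-minute scope freeze, the last-minute communication miscommunication, the external audit dispute, the requirement reversal, the informal budget pushback, the morale overrun, the staffing reversal, the policy overrun, the repeated policy turnover.

the external audit dispute, the external morale overrun, the informal budget pushback, the internal budget cut, the last-minute communication miscommunication, the last-minute scope freeze, the morale overrun, the policy overrun, the repeated policy turnover, the requirement reversal, the staffing reversal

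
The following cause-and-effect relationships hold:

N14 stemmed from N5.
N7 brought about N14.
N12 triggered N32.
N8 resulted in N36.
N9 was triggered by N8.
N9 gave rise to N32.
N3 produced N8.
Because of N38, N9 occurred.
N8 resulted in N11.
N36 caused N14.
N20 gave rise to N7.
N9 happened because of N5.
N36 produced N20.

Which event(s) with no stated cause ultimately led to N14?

Tracing upstream from N14: N14 ← N36 ← N8 ← N3.
A separate upstream branch: N14 ← N5.
Each of those chain origins has no stated cause.

N3, N5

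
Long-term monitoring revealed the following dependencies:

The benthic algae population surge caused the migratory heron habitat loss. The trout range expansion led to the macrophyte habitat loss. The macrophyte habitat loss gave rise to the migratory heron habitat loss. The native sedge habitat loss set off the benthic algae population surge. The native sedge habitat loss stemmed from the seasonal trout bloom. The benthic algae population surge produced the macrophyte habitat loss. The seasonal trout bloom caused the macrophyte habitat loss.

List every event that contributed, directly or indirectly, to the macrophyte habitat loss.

the benthic algae population surge, the native sedge habitat loss, the seasonal trout bloom, the trout range expansion

Immediate causes of the macrophyte habitat loss: the seasonal trout bloom, the benthic algae population surge, the trout range expansion.
Further upstream: the native sedge habitat loss.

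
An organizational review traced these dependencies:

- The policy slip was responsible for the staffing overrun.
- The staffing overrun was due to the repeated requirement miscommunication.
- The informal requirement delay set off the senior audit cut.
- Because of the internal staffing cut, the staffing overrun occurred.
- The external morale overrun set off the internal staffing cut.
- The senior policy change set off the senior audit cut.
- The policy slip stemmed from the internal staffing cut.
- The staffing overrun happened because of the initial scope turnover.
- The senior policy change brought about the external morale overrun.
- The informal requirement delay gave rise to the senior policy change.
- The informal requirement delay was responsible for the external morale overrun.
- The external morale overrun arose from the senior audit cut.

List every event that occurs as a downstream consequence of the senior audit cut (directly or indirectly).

Direct effects: the external morale overrun.
2 steps out: the internal staffing cut.
3 steps out: the policy slip, the staffing overrun.
Not reachable from it: the informal requirement delay, the repeated requirement miscommunication, the senior policy change, the initial scope turnover.

the external morale overrun, the internal staffing cut, the policy slip, the staffing overrun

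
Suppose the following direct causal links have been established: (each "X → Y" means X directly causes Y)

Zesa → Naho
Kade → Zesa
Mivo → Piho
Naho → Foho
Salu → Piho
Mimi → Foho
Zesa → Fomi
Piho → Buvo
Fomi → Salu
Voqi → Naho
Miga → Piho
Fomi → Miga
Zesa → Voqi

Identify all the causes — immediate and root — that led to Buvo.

Fomi, Kade, Miga, Mivo, Piho, Salu, Zesa

Immediate cause of Buvo: Piho.
Further upstream: Kade, Mivo, Zesa, Fomi, Miga, Salu.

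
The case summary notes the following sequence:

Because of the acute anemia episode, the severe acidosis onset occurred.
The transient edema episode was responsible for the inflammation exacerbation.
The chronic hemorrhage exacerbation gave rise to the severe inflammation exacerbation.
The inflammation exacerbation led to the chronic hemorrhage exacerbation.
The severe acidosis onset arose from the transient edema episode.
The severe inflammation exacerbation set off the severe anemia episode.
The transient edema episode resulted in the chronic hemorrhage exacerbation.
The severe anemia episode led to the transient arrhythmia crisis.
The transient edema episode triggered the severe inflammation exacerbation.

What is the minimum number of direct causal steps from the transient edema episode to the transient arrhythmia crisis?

Shortest chain: the transient edema episode → the severe inflammation exacerbation → the severe anemia episode → the transient arrhythmia crisis.

3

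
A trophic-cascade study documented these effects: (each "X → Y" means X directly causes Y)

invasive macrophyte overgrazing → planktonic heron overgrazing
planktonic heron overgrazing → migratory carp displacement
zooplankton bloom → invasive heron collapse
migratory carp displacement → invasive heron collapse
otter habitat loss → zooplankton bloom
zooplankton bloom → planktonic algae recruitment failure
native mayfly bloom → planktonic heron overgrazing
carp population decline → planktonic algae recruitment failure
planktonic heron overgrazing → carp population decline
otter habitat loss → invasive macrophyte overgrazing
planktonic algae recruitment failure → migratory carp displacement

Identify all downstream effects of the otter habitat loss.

the carp population decline, the invasive heron collapse, the invasive macrophyte overgrazing, the migratory carp displacement, the planktonic algae recruitment failure, the planktonic heron overgrazing, the zooplankton bloom

Direct effects: the invasive macrophyte overgrazing, the zooplankton bloom.
2 steps out: the planktonic heron overgrazing, the planktonic algae recruitment failure, the invasive heron collapse.
3 steps out: the carp population decline, the migratory carp displacement.
Not reachable from it: the native mayfly bloom.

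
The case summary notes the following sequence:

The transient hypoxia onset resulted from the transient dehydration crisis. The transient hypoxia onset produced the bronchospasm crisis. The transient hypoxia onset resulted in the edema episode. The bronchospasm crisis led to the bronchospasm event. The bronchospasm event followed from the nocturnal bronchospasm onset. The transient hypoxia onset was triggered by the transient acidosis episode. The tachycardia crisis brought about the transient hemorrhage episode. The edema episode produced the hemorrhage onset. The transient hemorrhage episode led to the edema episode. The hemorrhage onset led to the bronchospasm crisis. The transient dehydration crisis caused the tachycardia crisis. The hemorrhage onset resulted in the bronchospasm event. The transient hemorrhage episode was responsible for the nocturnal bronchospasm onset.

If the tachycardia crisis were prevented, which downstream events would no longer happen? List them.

Downstream of the tachycardia crisis: the transient hemorrhage episode, the nocturnal bronchospasm onset, the edema episode, the hemorrhage onset, the bronchospasm crisis, the bronchospasm event.
Of those, still caused via another path: the edema episode, the hemorrhage onset, the bronchospasm crisis, the bronchospasm event.
The remainder have no surviving cause.

the nocturnal bronchospasm onset, the transient hemorrhage episode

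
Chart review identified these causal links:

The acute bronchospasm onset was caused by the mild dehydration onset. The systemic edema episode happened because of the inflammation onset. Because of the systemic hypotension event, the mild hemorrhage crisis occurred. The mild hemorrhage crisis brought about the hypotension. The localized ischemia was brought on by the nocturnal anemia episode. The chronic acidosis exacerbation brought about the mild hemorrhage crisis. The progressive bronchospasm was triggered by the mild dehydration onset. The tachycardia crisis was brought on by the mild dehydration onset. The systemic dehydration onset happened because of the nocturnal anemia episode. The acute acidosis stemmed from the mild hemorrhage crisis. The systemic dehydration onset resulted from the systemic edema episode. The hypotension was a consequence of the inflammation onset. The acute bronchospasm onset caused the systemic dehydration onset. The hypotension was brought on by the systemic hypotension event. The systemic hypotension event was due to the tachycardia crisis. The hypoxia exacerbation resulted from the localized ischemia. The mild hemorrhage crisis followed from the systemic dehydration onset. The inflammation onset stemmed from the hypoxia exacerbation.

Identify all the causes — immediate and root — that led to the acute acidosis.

Immediate cause of the acute acidosis: the mild hemorrhage crisis.
Further upstream: the mild dehydration onset, the nocturnal anemia episode, the tachycardia crisis, the localized ischemia, the hypoxia exacerbation, the systemic hypotension event, the chronic acidosis exacerbation, the acute bronchospasm onset, the inflammation onset, the systemic edema episode, the systemic dehydration onset.

the acute bronchospasm onset, the chronic acidosis exacerbation, the hypoxia exacerbation, the inflammation onset, the localized ischemia, the mild dehydration onset, the mild hemorrhage crisis, the nocturnal anemia episode, the systemic dehydration onset, the systemic edema episode, the systemic hypotension event, the tachycardia crisis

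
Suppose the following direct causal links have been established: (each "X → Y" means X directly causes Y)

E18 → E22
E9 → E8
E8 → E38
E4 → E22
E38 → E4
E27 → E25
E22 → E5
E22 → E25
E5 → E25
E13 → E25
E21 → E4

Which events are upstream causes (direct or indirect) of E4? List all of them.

E21, E38, E8, E9

Immediate causes of E4: E21, E38.
Further upstream: E9, E8.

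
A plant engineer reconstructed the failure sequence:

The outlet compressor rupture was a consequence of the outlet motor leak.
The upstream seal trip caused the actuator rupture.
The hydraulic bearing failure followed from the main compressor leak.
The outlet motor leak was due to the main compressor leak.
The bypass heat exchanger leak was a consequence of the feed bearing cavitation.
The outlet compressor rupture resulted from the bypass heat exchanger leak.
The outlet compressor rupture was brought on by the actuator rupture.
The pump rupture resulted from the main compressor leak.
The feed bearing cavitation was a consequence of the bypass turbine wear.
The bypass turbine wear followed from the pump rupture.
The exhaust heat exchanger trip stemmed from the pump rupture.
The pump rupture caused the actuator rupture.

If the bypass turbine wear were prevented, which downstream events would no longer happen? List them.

Downstream of the bypass turbine wear: the feed bearing cavitation, the bypass heat exchanger leak, the outlet compressor rupture.
Of those, still caused via another path: the outlet compressor rupture.
The remainder have no surviving cause.

the bypass heat exchanger leak, the feed bearing cavitation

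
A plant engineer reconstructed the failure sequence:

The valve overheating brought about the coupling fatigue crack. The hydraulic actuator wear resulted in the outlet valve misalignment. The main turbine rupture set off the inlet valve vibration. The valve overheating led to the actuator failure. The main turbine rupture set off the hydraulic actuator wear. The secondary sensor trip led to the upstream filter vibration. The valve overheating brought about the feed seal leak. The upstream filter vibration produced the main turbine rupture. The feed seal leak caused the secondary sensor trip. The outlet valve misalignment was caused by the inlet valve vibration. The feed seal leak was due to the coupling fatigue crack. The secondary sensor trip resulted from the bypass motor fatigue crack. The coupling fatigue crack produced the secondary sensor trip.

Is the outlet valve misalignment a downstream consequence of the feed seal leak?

Yes

There is a causal chain: the feed seal leak → the secondary sensor trip → the upstream filter vibration → the main turbine rupture → the inlet valve vibration → the outlet valve misalignment.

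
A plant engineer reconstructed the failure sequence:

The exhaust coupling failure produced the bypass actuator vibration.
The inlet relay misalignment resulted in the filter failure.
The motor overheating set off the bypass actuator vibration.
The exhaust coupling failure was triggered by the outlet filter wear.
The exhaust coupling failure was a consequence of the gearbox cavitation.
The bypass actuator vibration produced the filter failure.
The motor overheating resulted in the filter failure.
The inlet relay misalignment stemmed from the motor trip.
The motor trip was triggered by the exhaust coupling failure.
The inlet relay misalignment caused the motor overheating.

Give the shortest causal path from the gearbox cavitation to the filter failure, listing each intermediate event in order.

the gearbox cavitation → the exhaust coupling failure → the bypass actuator vibration → the filter failure

the gearbox cavitation → the exhaust coupling failure
the exhaust coupling failure → the bypass actuator vibration
the bypass actuator vibration → the filter failure
Length: 3 steps.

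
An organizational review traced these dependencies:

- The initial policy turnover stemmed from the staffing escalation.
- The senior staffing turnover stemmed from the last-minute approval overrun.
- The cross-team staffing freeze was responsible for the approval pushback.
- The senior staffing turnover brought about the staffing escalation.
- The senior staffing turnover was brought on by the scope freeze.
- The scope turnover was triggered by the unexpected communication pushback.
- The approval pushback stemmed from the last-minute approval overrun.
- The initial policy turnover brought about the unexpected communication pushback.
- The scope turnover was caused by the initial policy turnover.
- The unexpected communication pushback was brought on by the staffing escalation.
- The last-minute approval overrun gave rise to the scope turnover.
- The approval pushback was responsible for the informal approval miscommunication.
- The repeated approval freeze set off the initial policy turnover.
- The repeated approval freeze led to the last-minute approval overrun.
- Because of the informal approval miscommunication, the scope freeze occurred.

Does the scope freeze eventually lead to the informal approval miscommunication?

No

The scope freeze leads to the senior staffing turnover, the staffing escalation, the initial policy turnover, the unexpected communication pushback, the scope turnover; the informal approval miscommunication is not among them.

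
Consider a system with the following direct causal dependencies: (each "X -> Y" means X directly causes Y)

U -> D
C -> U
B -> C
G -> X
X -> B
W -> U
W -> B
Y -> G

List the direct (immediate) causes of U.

C, W

Upstream contributors include Y, G, X, B, but only C, W feed directly into U.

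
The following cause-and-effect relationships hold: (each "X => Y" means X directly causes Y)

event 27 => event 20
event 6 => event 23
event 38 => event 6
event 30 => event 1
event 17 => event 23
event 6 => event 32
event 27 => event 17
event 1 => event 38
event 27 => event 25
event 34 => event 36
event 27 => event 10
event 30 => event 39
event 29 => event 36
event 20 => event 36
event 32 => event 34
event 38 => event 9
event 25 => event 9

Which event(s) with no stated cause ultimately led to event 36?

event 27, event 29, event 30

Tracing upstream from event 36: event 36 ← event 20 ← event 27.
A separate upstream branch: event 36 ← event 34 ← event 32 ← event 6 ← event 38 ← event 1 ← event 30.
A separate upstream branch: event 36 ← event 29.
Each of those chain origins has no stated cause.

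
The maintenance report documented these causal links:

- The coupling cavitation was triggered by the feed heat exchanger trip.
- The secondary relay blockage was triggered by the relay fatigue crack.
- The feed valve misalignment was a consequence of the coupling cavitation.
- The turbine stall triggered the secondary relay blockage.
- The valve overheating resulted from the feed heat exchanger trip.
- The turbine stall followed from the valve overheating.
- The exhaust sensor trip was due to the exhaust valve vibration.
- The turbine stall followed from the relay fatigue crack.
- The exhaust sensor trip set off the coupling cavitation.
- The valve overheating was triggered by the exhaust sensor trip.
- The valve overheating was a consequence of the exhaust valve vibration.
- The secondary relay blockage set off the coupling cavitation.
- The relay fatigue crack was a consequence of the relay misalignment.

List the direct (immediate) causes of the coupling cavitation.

Upstream contributors include the exhaust valve vibration, the relay misalignment, the relay fatigue crack, the valve overheating, the turbine stall, but only the exhaust sensor trip, the feed heat exchanger trip, the secondary relay blockage feed directly into the coupling cavitation.

the exhaust sensor trip, the feed heat exchanger trip, the secondary relay blockage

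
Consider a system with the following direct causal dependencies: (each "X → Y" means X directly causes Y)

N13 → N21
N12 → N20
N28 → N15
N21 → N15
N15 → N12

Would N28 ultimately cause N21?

N28 leads to N15, N12, N20; N21 is not among them.

No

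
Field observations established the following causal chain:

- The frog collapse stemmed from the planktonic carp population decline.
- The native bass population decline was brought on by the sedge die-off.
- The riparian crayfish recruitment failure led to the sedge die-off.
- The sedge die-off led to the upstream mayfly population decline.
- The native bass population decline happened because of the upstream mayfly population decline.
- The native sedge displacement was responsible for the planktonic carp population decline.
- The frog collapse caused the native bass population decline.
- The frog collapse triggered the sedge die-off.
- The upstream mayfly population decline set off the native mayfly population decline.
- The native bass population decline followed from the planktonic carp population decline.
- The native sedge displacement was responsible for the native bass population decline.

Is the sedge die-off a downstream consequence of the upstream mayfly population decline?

The upstream mayfly population decline leads to the native bass population decline, the native mayfly population decline; the sedge die-off is not among them.

No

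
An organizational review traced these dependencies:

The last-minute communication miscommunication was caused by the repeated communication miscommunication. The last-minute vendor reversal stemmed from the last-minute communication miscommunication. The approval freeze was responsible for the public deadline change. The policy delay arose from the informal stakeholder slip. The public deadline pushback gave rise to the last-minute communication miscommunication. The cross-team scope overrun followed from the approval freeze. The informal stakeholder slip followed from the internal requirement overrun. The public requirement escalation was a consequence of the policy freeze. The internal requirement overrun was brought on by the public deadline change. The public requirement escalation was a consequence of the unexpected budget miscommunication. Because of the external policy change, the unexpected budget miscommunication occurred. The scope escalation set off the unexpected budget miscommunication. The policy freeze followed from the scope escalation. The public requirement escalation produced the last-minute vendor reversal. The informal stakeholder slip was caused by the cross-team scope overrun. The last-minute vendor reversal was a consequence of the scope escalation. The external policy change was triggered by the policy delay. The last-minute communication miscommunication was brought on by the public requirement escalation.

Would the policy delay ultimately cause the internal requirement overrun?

No

The policy delay leads to the external policy change, the unexpected budget miscommunication, the public requirement escalation, the last-minute communication miscommunication, the last-minute vendor reversal; the internal requirement overrun is not among them.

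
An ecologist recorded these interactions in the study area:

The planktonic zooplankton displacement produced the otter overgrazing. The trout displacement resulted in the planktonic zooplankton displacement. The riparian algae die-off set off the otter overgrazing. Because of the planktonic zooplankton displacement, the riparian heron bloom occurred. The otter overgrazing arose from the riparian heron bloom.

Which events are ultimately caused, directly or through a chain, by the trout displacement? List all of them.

the otter overgrazing, the planktonic zooplankton displacement, the riparian heron bloom

Direct effects: the planktonic zooplankton displacement.
2 steps out: the riparian heron bloom, the otter overgrazing.
Not reachable from it: the riparian algae die-off.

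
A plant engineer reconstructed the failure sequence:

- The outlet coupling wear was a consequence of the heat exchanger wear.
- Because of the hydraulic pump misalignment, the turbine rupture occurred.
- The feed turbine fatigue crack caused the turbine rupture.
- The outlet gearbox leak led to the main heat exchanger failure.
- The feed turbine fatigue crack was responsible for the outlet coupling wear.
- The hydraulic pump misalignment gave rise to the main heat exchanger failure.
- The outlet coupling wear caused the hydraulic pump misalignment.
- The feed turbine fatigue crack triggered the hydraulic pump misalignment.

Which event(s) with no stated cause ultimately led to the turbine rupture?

Tracing upstream from the turbine rupture: the turbine rupture ← the hydraulic pump misalignment ← the outlet coupling wear ← the heat exchanger wear.
A separate upstream branch: the turbine rupture ← the feed turbine fatigue crack.
Each of those chain origins has no stated cause.

the feed turbine fatigue crack, the heat exchanger wear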